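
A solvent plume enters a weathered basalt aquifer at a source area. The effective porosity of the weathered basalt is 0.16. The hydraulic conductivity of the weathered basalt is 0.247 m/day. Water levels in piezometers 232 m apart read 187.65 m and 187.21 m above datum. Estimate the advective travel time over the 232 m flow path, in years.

217

Hydraulic gradient i = (187.65 − 187.21) / 232 = 0.44 / 232 = 0.001897.
Darcy flux q = K · i = 0.2470 × 0.001897 = 0.0004684 m/day.
Seepage velocity v = q / n_e = 0.0004684 / 0.16 = 0.002928 m/day.
Travel time t = L / v = 232 / 0.002928 = 79240 days = 216.9 years.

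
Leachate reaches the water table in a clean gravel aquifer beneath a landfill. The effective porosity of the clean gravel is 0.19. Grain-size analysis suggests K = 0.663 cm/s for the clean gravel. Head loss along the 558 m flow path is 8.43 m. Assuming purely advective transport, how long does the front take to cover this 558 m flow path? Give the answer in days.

Convert K: 0.663 cm/s × 864 = 572.8 m/day.
Hydraulic gradient i = Δh / L = 8.43 / 558 = 0.01511.
Darcy flux q = K · i = 572.8 × 0.01511 = 8.654 m/day.
Seepage velocity v = q / n_e = 8.654 / 0.19 = 45.55 m/day.
Travel time t = L / v = 558 / 45.55 = 12.25 days.

12.3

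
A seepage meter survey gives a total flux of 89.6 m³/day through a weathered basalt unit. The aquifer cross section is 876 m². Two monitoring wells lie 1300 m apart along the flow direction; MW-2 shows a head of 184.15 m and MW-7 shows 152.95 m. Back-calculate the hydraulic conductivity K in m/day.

Hydraulic gradient i = (184.15 − 152.95) / 1300 = 31.2 / 1300 = 0.02400.
From Q = K·A·i, K = Q / (A·i) = 89.6 / (876.0 × 0.02400) = 4.262 m/day.

4.26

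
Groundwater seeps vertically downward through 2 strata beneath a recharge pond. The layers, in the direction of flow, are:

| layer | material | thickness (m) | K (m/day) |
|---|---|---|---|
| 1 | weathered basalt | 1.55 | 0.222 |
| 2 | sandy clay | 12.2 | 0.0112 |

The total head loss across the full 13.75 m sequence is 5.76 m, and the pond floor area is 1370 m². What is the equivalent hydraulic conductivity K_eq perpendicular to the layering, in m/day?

0.0125

Flow is perpendicular to layering, so the layers act in series and the equivalent K is the thickness-weighted harmonic mean.
Total thickness L = 1.55 + 12.2 = 13.75 m.
Σ(b_i/K_i) = 1.55/0.222 + 12.2/0.0112 = 1096 d.
K_eq = L / Σ(b_i/K_i) = 13.75 / 1096 = 0.01254 m/day.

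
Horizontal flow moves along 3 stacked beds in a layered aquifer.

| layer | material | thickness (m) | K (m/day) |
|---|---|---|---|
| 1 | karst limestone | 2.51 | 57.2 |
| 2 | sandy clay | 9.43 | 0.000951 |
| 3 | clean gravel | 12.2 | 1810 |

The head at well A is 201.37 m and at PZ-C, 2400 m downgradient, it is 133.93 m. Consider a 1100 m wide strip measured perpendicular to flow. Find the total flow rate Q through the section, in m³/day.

687000

Flow is parallel to layering, so each bed carries its own Darcy discharge and the transmissivities add.
Σ(K_i·b_i) = 57.2×2.51 + 0.000951×9.43 + 1810×12.2 = 22226 m²/day.
Hydraulic gradient i = (201.37 − 133.93) / 2400 = 67.44 / 2400 = 0.02810.
Q = Σ(K_i·b_i) · W · i = 22226 × 1100 × 0.02810 = 6.870e+05 m³/day.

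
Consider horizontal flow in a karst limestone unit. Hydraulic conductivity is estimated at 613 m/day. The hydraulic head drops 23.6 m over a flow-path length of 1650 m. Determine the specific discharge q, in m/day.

8.77

Hydraulic gradient i = Δh / L = 23.6 / 1650 = 0.01430.
Specific discharge q = K · i = 613.0 × 0.01430 = 8.768 m/day.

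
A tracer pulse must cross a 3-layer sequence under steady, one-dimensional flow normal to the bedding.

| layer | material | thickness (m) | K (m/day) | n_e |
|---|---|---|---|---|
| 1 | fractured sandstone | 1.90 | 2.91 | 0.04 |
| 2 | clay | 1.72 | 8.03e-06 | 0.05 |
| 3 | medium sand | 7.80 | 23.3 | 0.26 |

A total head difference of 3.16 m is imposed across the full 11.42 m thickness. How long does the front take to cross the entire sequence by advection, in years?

With flow normal to the layers, continuity requires the same specific discharge q through every layer.
Σ(b_i/K_i) = 1.90/2.91 + 1.72/8.03e-06 + 7.80/23.3 = 2.142e+05 d.
q = Δh / Σ(b_i/K_i) = 3.16 / 2.142e+05 = 1.475e-05 m/day.
In each layer the seepage velocity is v_i = q/n_i, so the layer transit time is t_i = b_i·n_i / q:
  layer 1 (fractured sandstone): t_1 = 1.90 × 0.04 / 1.475e-05 = 5152 d
  layer 2 (clay): t_2 = 1.72 × 0.05 / 1.475e-05 = 5829 d
  layer 3 (medium sand): t_3 = 7.80 × 0.26 / 1.475e-05 = 1.375e+05 d
Total t = Σ t_i = 1.484e+05 days = 406.4 years.

406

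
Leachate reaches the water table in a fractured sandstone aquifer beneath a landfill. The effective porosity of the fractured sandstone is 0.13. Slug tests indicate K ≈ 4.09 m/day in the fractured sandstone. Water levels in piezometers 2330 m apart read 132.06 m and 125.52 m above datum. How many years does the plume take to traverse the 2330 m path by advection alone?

72.2

Hydraulic gradient i = (132.06 − 125.52) / 2330 = 6.54 / 2330 = 0.002807.
Darcy flux q = K · i = 4.090 × 0.002807 = 0.01148 m/day.
Seepage velocity v = q / n_e = 0.01148 / 0.13 = 0.08831 m/day.
Travel time t = L / v = 2330 / 0.08831 = 26385 days = 72.24 years.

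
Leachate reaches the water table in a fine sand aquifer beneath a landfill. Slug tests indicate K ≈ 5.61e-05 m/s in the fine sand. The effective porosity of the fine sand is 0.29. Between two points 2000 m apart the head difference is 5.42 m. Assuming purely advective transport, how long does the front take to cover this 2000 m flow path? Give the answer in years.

Convert K: 5.61e-05 m/s × 86400 = 4.847 m/day.
Hydraulic gradient i = Δh / L = 5.42 / 2000 = 0.002710.
Darcy flux q = K · i = 4.847 × 0.002710 = 0.01314 m/day.
Seepage velocity v = q / n_e = 0.01314 / 0.29 = 0.04529 m/day.
Travel time t = L / v = 2000 / 0.04529 = 44155 days = 120.9 years.

121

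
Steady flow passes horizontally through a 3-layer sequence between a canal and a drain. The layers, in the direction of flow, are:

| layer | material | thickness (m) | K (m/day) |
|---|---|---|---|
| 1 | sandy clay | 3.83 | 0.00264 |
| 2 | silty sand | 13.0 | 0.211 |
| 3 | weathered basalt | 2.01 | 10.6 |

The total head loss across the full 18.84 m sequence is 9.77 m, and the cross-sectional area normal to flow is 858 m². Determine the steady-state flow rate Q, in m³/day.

Flow is perpendicular to layering, so the layers act in series and the equivalent K is the thickness-weighted harmonic mean.
Total thickness L = 3.83 + 13.0 + 2.01 = 18.84 m.
Σ(b_i/K_i) = 3.83/0.00264 + 13.0/0.211 + 2.01/10.6 = 1513 d.
K_eq = L / Σ(b_i/K_i) = 18.84 / 1513 = 0.01246 m/day.
Q = K_eq · A · (Δh/L) = 0.01246 × 858 × (9.77/18.84) = 5.542 m³/day.

5.54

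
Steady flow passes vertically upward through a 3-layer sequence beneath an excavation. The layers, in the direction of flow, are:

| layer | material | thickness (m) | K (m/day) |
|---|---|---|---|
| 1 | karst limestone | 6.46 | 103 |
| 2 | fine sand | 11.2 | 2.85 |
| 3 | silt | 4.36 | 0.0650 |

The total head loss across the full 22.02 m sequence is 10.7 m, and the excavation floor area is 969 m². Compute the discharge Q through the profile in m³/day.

Flow is perpendicular to layering, so the layers act in series and the equivalent K is the thickness-weighted harmonic mean.
Total thickness L = 6.46 + 11.2 + 4.36 = 22.02 m.
Σ(b_i/K_i) = 6.46/103 + 11.2/2.85 + 4.36/0.0650 = 71.07 d.
K_eq = L / Σ(b_i/K_i) = 22.02 / 71.07 = 0.3098 m/day.
Q = K_eq · A · (Δh/L) = 0.3098 × 969 × (10.7/22.02) = 145.9 m³/day.

146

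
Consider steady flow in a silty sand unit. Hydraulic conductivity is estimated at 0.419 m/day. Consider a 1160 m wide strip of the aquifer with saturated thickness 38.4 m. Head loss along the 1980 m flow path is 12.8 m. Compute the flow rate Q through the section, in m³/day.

121

Cross-sectional area A = 1160 × 38.4 = 44544 m².
Hydraulic gradient i = Δh / L = 12.8 / 1980 = 0.006465.
Darcy's law: Q = K · A · i = 0.4190 × 44544 × 0.006465 = 120.7 m³/day.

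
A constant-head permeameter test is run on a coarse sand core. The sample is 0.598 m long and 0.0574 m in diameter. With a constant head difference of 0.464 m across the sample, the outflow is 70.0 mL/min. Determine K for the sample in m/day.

50.2

Cross-sectional area A = π·(d/2)² = π × (0.0574/2)² = 0.002588 m².
Convert discharge: 70.0 mL/min = 1.167e-06 m³/s.
Darcy's law rearranged: K = Q·L / (A·Δh) = 1.167e-06 × 0.598 / (0.002588 × 0.464) = 0.0005811 m/s = 50.20 m/day.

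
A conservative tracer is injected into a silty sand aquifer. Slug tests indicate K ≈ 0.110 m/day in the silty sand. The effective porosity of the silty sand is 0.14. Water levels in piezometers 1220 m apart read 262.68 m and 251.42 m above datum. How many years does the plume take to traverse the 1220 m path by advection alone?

Hydraulic gradient i = (262.68 − 251.42) / 1220 = 11.26 / 1220 = 0.009230.
Darcy flux q = K · i = 0.1100 × 0.009230 = 0.001015 m/day.
Seepage velocity v = q / n_e = 0.001015 / 0.14 = 0.007252 m/day.
Travel time t = L / v = 1220 / 0.007252 = 1.682e+05 days = 460.6 years.

461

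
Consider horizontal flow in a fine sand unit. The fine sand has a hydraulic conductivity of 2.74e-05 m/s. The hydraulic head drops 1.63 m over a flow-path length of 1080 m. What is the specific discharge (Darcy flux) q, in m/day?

0.00357

Convert K: 2.74e-05 m/s × 86400 = 2.367 m/day.
Hydraulic gradient i = Δh / L = 1.63 / 1080 = 0.001509.
Specific discharge q = K · i = 2.367 × 0.001509 = 0.003573 m/day.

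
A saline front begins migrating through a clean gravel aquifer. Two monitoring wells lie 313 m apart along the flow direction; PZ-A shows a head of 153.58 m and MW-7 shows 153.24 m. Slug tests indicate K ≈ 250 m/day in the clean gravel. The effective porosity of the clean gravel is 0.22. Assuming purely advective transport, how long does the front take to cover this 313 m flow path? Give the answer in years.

0.694

Hydraulic gradient i = (153.58 − 153.24) / 313 = 0.34 / 313 = 0.001086.
Darcy flux q = K · i = 250.0 × 0.001086 = 0.2716 m/day.
Seepage velocity v = q / n_e = 0.2716 / 0.22 = 1.234 m/day.
Travel time t = L / v = 313 / 1.234 = 253.6 days = 0.6942 years.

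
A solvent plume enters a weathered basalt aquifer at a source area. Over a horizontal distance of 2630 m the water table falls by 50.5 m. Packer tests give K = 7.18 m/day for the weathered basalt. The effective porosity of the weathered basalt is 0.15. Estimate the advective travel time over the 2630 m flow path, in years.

7.83

Hydraulic gradient i = Δh / L = 50.5 / 2630 = 0.01920.
Darcy flux q = K · i = 7.180 × 0.01920 = 0.1379 m/day.
Seepage velocity v = q / n_e = 0.1379 / 0.15 = 0.9191 m/day.
Travel time t = L / v = 2630 / 0.9191 = 2861 days = 7.834 years.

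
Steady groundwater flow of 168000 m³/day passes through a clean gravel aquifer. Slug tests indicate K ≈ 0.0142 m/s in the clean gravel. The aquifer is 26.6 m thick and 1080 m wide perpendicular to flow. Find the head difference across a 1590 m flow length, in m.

Convert K: 0.0142 m/s × 86400 = 1227 m/day.
Cross-sectional area A = 1080 × 26.6 = 28728 m².
From Q = K·A·i, i = Q / (K·A) = 168000 / (1227 × 28728) = 0.004767.
Head loss Δh = i · L = 0.004767 × 1590 = 7.579 m.

7.58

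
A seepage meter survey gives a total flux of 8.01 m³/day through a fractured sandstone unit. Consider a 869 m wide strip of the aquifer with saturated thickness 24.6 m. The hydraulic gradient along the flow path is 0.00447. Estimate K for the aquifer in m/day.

Cross-sectional area A = 869 × 24.6 = 21377 m².
Hydraulic gradient i = 0.00447.
From Q = K·A·i, K = Q / (A·i) = 8.01 / (21377 × 0.004470) = 0.08382 m/day.

0.0838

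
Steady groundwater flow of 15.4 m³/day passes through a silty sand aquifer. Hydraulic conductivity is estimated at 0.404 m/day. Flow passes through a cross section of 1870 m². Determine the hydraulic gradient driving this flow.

From Q = K·A·i, i = Q / (K·A) = 15.4 / (0.4040 × 1870) = 0.02038.

0.0204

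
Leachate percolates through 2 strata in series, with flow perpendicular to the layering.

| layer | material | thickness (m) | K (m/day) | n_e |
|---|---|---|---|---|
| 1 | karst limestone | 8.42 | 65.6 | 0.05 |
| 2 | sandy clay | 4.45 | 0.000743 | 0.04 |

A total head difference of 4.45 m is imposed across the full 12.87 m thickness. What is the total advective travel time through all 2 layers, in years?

With flow normal to the layers, continuity requires the same specific discharge q through every layer.
Σ(b_i/K_i) = 8.42/65.6 + 4.45/0.000743 = 5989 d.
q = Δh / Σ(b_i/K_i) = 4.45 / 5989 = 0.0007430 m/day.
In each layer the seepage velocity is v_i = q/n_i, so the layer transit time is t_i = b_i·n_i / q:
  layer 1 (karst limestone): t_1 = 8.42 × 0.05 / 0.0007430 = 566.6 d
  layer 2 (sandy clay): t_2 = 4.45 × 0.04 / 0.0007430 = 239.6 d
Total t = Σ t_i = 806.2 days = 2.207 years.

2.21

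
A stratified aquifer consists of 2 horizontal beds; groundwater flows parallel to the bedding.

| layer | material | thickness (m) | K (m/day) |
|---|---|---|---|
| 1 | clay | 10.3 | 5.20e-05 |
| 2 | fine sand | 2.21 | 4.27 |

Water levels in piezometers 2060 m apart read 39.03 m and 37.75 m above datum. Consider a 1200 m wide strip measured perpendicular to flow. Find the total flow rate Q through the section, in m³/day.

7.04

Flow is parallel to layering, so each bed carries its own Darcy discharge and the transmissivities add.
Σ(K_i·b_i) = 5.20e-05×10.3 + 4.27×2.21 = 9.437 m²/day.
Hydraulic gradient i = (39.03 − 37.75) / 2060 = 1.28 / 2060 = 0.0006214.
Q = Σ(K_i·b_i) · W · i = 9.437 × 1200 × 0.0006214 = 7.037 m³/day.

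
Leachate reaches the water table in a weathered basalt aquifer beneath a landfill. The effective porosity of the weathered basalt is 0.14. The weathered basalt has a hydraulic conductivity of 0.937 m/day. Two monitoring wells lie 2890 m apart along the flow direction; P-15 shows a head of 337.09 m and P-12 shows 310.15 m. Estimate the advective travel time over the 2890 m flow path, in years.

Hydraulic gradient i = (337.09 − 310.15) / 2890 = 26.94 / 2890 = 0.009322.
Darcy flux q = K · i = 0.9370 × 0.009322 = 0.008735 m/day.
Seepage velocity v = q / n_e = 0.008735 / 0.14 = 0.06239 m/day.
Travel time t = L / v = 2890 / 0.06239 = 46322 days = 126.8 years.

127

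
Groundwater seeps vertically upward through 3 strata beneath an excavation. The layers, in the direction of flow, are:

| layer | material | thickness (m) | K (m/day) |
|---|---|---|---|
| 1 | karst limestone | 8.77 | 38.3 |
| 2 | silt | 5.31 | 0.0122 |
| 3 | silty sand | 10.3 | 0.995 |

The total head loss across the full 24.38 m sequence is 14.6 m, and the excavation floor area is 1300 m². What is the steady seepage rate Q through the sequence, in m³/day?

Flow is perpendicular to layering, so the layers act in series and the equivalent K is the thickness-weighted harmonic mean.
Total thickness L = 8.77 + 5.31 + 10.3 = 24.38 m.
Σ(b_i/K_i) = 8.77/38.3 + 5.31/0.0122 + 10.3/0.995 = 445.8 d.
K_eq = L / Σ(b_i/K_i) = 24.38 / 445.8 = 0.05468 m/day.
Q = K_eq · A · (Δh/L) = 0.05468 × 1300 × (14.6/24.38) = 42.57 m³/day.

42.6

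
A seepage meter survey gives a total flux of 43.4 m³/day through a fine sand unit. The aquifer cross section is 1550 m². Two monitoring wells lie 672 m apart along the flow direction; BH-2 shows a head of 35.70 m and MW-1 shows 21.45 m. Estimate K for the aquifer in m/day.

Hydraulic gradient i = (35.70 − 21.45) / 672 = 14.25 / 672 = 0.02121.
From Q = K·A·i, K = Q / (A·i) = 43.4 / (1550 × 0.02121) = 1.320 m/day.

1.32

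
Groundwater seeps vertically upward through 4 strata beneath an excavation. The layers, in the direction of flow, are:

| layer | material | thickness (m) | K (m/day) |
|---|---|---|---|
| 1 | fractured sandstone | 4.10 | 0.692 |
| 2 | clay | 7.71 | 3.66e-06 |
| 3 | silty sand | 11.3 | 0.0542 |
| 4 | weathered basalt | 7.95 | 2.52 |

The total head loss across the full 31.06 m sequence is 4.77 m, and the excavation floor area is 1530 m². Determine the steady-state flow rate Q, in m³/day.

Flow is perpendicular to layering, so the layers act in series and the equivalent K is the thickness-weighted harmonic mean.
Total thickness L = 4.10 + 7.71 + 11.3 + 7.95 = 31.06 m.
Σ(b_i/K_i) = 4.10/0.692 + 7.71/3.66e-06 + 11.3/0.0542 + 7.95/2.52 = 2.107e+06 d.
K_eq = L / Σ(b_i/K_i) = 31.06 / 2.107e+06 = 1.474e-05 m/day.
Q = K_eq · A · (Δh/L) = 1.474e-05 × 1530 × (4.77/31.06) = 0.003464 m³/day.

0.00346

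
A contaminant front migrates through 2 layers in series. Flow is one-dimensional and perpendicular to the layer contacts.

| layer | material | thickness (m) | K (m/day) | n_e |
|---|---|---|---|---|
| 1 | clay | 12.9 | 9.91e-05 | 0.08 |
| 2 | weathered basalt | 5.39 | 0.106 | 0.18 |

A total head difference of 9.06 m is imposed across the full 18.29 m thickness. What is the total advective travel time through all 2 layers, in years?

With flow normal to the layers, continuity requires the same specific discharge q through every layer.
Σ(b_i/K_i) = 12.9/9.91e-05 + 5.39/0.106 = 1.302e+05 d.
q = Δh / Σ(b_i/K_i) = 9.06 / 1.302e+05 = 6.957e-05 m/day.
In each layer the seepage velocity is v_i = q/n_i, so the layer transit time is t_i = b_i·n_i / q:
  layer 1 (clay): t_1 = 12.9 × 0.08 / 6.957e-05 = 14833 d
  layer 2 (weathered basalt): t_2 = 5.39 × 0.18 / 6.957e-05 = 13945 d
Total t = Σ t_i = 28778 days = 78.79 years.

78.8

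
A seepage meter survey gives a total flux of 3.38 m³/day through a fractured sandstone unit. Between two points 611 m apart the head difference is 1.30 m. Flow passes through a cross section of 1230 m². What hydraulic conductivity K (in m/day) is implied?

Hydraulic gradient i = Δh / L = 1.30 / 611 = 0.002128.
From Q = K·A·i, K = Q / (A·i) = 3.38 / (1230 × 0.002128) = 1.292 m/day.

1.29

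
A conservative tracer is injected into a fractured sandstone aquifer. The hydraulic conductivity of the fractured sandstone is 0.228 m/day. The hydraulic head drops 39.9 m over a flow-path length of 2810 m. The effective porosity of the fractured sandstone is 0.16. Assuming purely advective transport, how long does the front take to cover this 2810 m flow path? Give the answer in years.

Hydraulic gradient i = Δh / L = 39.9 / 2810 = 0.01420.
Darcy flux q = K · i = 0.2280 × 0.01420 = 0.003237 m/day.
Seepage velocity v = q / n_e = 0.003237 / 0.16 = 0.02023 m/day.
Travel time t = L / v = 2810 / 0.02023 = 1.389e+05 days = 380.2 years.

380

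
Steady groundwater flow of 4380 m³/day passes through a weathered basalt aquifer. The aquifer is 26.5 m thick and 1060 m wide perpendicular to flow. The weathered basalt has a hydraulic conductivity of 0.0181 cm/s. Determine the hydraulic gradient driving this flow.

Convert K: 0.0181 cm/s × 864 = 15.64 m/day.
Cross-sectional area A = 1060 × 26.5 = 28090 m².
From Q = K·A·i, i = Q / (K·A) = 4380 / (15.64 × 28090) = 0.009971.

0.00997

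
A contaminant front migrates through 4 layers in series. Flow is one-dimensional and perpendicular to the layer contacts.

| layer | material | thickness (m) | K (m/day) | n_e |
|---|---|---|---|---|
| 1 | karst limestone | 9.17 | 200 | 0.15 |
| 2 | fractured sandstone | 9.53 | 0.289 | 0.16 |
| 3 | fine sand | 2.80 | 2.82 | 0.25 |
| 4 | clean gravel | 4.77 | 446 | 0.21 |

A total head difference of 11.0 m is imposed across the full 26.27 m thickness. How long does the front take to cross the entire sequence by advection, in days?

14.2

With flow normal to the layers, continuity requires the same specific discharge q through every layer.
Σ(b_i/K_i) = 9.17/200 + 9.53/0.289 + 2.80/2.82 + 4.77/446 = 34.03 d.
q = Δh / Σ(b_i/K_i) = 11.0 / 34.03 = 0.3233 m/day.
In each layer the seepage velocity is v_i = q/n_i, so the layer transit time is t_i = b_i·n_i / q:
  layer 1 (karst limestone): t_1 = 9.17 × 0.15 / 0.3233 = 4.255 d
  layer 2 (fractured sandstone): t_2 = 9.53 × 0.16 / 0.3233 = 4.717 d
  layer 3 (fine sand): t_3 = 2.80 × 0.25 / 0.3233 = 2.165 d
  layer 4 (clean gravel): t_4 = 4.77 × 0.21 / 0.3233 = 3.098 d
Total t = Σ t_i = 14.23 days.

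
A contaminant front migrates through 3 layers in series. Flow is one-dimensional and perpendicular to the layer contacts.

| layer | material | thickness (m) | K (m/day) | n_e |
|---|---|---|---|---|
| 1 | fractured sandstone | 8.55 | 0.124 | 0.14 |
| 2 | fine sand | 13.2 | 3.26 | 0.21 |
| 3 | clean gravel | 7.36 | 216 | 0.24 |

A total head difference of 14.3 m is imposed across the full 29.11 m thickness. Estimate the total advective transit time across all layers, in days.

29.3

With flow normal to the layers, continuity requires the same specific discharge q through every layer.
Σ(b_i/K_i) = 8.55/0.124 + 13.2/3.26 + 7.36/216 = 73.03 d.
q = Δh / Σ(b_i/K_i) = 14.3 / 73.03 = 0.1958 m/day.
In each layer the seepage velocity is v_i = q/n_i, so the layer transit time is t_i = b_i·n_i / q:
  layer 1 (fractured sandstone): t_1 = 8.55 × 0.14 / 0.1958 = 6.113 d
  layer 2 (fine sand): t_2 = 13.2 × 0.21 / 0.1958 = 14.16 d
  layer 3 (clean gravel): t_3 = 7.36 × 0.24 / 0.1958 = 9.022 d
Total t = Σ t_i = 29.29 days.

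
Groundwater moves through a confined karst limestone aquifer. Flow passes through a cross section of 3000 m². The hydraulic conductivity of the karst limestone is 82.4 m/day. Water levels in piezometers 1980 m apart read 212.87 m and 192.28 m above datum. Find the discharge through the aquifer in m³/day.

2570

Hydraulic gradient i = (212.87 − 192.28) / 1980 = 20.59 / 1980 = 0.01040.
Darcy's law: Q = K · A · i = 82.40 × 3000 × 0.01040 = 2571 m³/day.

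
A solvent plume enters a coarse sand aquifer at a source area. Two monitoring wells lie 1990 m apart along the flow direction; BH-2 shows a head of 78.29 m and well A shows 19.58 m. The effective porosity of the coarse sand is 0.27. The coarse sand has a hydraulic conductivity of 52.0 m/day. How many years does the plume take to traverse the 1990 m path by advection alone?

0.959

Hydraulic gradient i = (78.29 − 19.58) / 1990 = 58.71 / 1990 = 0.02950.
Darcy flux q = K · i = 52.00 × 0.02950 = 1.534 m/day.
Seepage velocity v = q / n_e = 1.534 / 0.27 = 5.682 m/day.
Travel time t = L / v = 1990 / 5.682 = 350.2 days = 0.9589 years.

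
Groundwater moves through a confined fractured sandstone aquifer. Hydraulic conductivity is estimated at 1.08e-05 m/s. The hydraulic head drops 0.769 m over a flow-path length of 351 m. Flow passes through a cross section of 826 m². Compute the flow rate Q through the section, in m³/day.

Convert K: 1.08e-05 m/s × 86400 = 0.9331 m/day.
Hydraulic gradient i = Δh / L = 0.769 / 351 = 0.002191.
Darcy's law: Q = K · A · i = 0.9331 × 826.0 × 0.002191 = 1.689 m³/day.

1.69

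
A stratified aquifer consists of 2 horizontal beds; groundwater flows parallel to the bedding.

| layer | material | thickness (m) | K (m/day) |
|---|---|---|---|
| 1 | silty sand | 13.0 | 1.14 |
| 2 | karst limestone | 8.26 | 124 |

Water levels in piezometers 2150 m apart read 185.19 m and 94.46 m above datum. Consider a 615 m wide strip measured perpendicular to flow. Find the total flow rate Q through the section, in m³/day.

Flow is parallel to layering, so each bed carries its own Darcy discharge and the transmissivities add.
Σ(K_i·b_i) = 1.14×13.0 + 124×8.26 = 1039 m²/day.
Hydraulic gradient i = (185.19 − 94.46) / 2150 = 90.73 / 2150 = 0.04220.
Q = Σ(K_i·b_i) · W · i = 1039 × 615 × 0.04220 = 26967 m³/day.

27000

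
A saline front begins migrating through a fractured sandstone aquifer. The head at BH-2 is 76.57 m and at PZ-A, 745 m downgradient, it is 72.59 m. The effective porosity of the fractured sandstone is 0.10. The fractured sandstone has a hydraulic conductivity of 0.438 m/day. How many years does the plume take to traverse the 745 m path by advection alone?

87.2

Hydraulic gradient i = (76.57 − 72.59) / 745 = 3.98 / 745 = 0.005342.
Darcy flux q = K · i = 0.4380 × 0.005342 = 0.002340 m/day.
Seepage velocity v = q / n_e = 0.002340 / 0.10 = 0.02340 m/day.
Travel time t = L / v = 745 / 0.02340 = 31839 days = 87.17 years.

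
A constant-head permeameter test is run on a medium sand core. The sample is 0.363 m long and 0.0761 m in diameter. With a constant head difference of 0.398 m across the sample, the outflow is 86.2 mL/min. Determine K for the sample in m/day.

24.9

Cross-sectional area A = π·(d/2)² = π × (0.0761/2)² = 0.004548 m².
Convert discharge: 86.2 mL/min = 1.437e-06 m³/s.
Darcy's law rearranged: K = Q·L / (A·Δh) = 1.437e-06 × 0.363 / (0.004548 × 0.398) = 0.0002881 m/s = 24.89 m/day.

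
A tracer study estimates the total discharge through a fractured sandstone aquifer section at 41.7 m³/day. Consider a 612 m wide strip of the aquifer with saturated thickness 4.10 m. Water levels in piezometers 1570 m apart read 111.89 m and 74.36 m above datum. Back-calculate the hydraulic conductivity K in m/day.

Cross-sectional area A = 612 × 4.10 = 2509 m².
Hydraulic gradient i = (111.89 − 74.36) / 1570 = 37.53 / 1570 = 0.02390.
From Q = K·A·i, K = Q / (A·i) = 41.7 / (2509 × 0.02390) = 0.6952 m/day.

0.695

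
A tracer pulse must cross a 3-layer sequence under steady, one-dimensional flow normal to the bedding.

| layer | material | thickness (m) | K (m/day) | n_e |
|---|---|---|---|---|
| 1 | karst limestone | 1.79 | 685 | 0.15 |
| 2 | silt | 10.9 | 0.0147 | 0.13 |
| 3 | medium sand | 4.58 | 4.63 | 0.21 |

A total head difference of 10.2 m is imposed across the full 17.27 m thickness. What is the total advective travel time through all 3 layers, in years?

With flow normal to the layers, continuity requires the same specific discharge q through every layer.
Σ(b_i/K_i) = 1.79/685 + 10.9/0.0147 + 4.58/4.63 = 742.5 d.
q = Δh / Σ(b_i/K_i) = 10.2 / 742.5 = 0.01374 m/day.
In each layer the seepage velocity is v_i = q/n_i, so the layer transit time is t_i = b_i·n_i / q:
  layer 1 (karst limestone): t_1 = 1.79 × 0.15 / 0.01374 = 19.54 d
  layer 2 (silt): t_2 = 10.9 × 0.13 / 0.01374 = 103.1 d
  layer 3 (medium sand): t_3 = 4.58 × 0.21 / 0.01374 = 70.01 d
Total t = Σ t_i = 192.7 days = 0.5276 years.

0.528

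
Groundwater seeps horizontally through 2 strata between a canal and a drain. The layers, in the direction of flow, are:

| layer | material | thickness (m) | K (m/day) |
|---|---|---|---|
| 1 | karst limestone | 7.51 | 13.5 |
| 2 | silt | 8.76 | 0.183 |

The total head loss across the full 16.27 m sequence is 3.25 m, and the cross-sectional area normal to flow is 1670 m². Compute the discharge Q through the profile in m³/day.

Flow is perpendicular to layering, so the layers act in series and the equivalent K is the thickness-weighted harmonic mean.
Total thickness L = 7.51 + 8.76 = 16.27 m.
Σ(b_i/K_i) = 7.51/13.5 + 8.76/0.183 = 48.43 d.
K_eq = L / Σ(b_i/K_i) = 16.27 / 48.43 = 0.3360 m/day.
Q = K_eq · A · (Δh/L) = 0.3360 × 1670 × (3.25/16.27) = 112.1 m³/day.

112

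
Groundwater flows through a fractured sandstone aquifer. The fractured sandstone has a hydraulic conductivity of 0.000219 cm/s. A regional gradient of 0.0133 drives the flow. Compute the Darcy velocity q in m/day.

0.00252

Convert K: 0.000219 cm/s × 864 = 0.1892 m/day.
Hydraulic gradient i = 0.0133.
Specific discharge q = K · i = 0.1892 × 0.01330 = 0.002517 m/day.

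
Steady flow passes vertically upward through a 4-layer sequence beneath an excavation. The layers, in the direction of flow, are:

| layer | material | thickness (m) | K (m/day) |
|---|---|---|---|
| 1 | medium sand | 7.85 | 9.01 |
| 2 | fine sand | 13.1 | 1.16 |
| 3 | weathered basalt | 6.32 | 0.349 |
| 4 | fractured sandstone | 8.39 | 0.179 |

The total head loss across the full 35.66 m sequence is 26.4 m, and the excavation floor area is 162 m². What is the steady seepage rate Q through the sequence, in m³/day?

Flow is perpendicular to layering, so the layers act in series and the equivalent K is the thickness-weighted harmonic mean.
Total thickness L = 7.85 + 13.1 + 6.32 + 8.39 = 35.66 m.
Σ(b_i/K_i) = 7.85/9.01 + 13.1/1.16 + 6.32/0.349 + 8.39/0.179 = 77.14 d.
K_eq = L / Σ(b_i/K_i) = 35.66 / 77.14 = 0.4622 m/day.
Q = K_eq · A · (Δh/L) = 0.4622 × 162 × (26.4/35.66) = 55.44 m³/day.

55.4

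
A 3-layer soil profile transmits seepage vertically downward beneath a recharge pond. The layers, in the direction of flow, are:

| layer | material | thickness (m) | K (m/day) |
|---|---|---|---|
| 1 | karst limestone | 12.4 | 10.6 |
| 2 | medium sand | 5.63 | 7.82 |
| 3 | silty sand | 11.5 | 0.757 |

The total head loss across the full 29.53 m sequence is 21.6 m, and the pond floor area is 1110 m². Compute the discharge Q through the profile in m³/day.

Flow is perpendicular to layering, so the layers act in series and the equivalent K is the thickness-weighted harmonic mean.
Total thickness L = 12.4 + 5.63 + 11.5 = 29.53 m.
Σ(b_i/K_i) = 12.4/10.6 + 5.63/7.82 + 11.5/0.757 = 17.08 d.
K_eq = L / Σ(b_i/K_i) = 29.53 / 17.08 = 1.729 m/day.
Q = K_eq · A · (Δh/L) = 1.729 × 1110 × (21.6/29.53) = 1404 m³/day.

1400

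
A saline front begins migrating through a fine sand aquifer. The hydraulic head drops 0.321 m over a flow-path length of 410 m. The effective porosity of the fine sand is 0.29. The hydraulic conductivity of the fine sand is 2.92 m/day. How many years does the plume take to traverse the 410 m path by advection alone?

142

Hydraulic gradient i = Δh / L = 0.321 / 410 = 0.0007829.
Darcy flux q = K · i = 2.920 × 0.0007829 = 0.002286 m/day.
Seepage velocity v = q / n_e = 0.002286 / 0.29 = 0.007883 m/day.
Travel time t = L / v = 410 / 0.007883 = 52009 days = 142.4 years.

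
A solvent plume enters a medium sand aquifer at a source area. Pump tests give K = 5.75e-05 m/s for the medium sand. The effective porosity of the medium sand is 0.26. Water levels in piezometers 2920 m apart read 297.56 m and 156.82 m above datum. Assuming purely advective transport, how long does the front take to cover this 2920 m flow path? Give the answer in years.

Convert K: 5.75e-05 m/s × 86400 = 4.968 m/day.
Hydraulic gradient i = (297.56 − 156.82) / 2920 = 140.74 / 2920 = 0.04820.
Darcy flux q = K · i = 4.968 × 0.04820 = 0.2395 m/day.
Seepage velocity v = q / n_e = 0.2395 / 0.26 = 0.9210 m/day.
Travel time t = L / v = 2920 / 0.9210 = 3171 days = 8.681 years.

8.68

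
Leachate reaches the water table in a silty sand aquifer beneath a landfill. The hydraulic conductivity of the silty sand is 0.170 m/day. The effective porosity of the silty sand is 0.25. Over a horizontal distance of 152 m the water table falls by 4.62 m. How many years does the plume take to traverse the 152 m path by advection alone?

Hydraulic gradient i = Δh / L = 4.62 / 152 = 0.03039.
Darcy flux q = K · i = 0.1700 × 0.03039 = 0.005167 m/day.
Seepage velocity v = q / n_e = 0.005167 / 0.25 = 0.02067 m/day.
Travel time t = L / v = 152 / 0.02067 = 7354 days = 20.13 years.

20.1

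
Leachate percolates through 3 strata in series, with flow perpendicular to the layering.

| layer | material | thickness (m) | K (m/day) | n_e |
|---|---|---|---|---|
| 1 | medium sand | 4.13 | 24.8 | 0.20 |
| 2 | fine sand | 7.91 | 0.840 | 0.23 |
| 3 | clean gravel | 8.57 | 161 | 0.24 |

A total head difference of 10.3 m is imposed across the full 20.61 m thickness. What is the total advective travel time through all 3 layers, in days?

With flow normal to the layers, continuity requires the same specific discharge q through every layer.
Σ(b_i/K_i) = 4.13/24.8 + 7.91/0.840 + 8.57/161 = 9.636 d.
q = Δh / Σ(b_i/K_i) = 10.3 / 9.636 = 1.069 m/day.
In each layer the seepage velocity is v_i = q/n_i, so the layer transit time is t_i = b_i·n_i / q:
  layer 1 (medium sand): t_1 = 4.13 × 0.20 / 1.069 = 0.7728 d
  layer 2 (fine sand): t_2 = 7.91 × 0.23 / 1.069 = 1.702 d
  layer 3 (clean gravel): t_3 = 8.57 × 0.24 / 1.069 = 1.924 d
Total t = Σ t_i = 4.399 days.

4.40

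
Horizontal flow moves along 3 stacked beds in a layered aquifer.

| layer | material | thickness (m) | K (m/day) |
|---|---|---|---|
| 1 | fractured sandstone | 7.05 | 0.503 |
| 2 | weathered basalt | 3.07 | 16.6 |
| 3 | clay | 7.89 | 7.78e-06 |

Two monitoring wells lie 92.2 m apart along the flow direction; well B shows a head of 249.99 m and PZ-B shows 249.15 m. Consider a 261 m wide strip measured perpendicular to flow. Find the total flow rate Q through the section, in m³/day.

Flow is parallel to layering, so each bed carries its own Darcy discharge and the transmissivities add.
Σ(K_i·b_i) = 0.503×7.05 + 16.6×3.07 + 7.78e-06×7.89 = 54.51 m²/day.
Hydraulic gradient i = (249.99 − 249.15) / 92.2 = 0.84 / 92.2 = 0.009111.
Q = Σ(K_i·b_i) · W · i = 54.51 × 261 × 0.009111 = 129.6 m³/day.

130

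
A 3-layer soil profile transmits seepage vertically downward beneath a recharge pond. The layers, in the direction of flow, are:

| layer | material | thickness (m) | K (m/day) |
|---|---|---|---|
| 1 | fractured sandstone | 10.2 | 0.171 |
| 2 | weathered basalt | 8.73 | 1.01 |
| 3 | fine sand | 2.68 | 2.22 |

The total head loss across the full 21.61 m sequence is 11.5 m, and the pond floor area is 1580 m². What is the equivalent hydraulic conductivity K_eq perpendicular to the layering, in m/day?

Flow is perpendicular to layering, so the layers act in series and the equivalent K is the thickness-weighted harmonic mean.
Total thickness L = 10.2 + 8.73 + 2.68 = 21.61 m.
Σ(b_i/K_i) = 10.2/0.171 + 8.73/1.01 + 2.68/2.22 = 69.50 d.
K_eq = L / Σ(b_i/K_i) = 21.61 / 69.50 = 0.3109 m/day.

0.311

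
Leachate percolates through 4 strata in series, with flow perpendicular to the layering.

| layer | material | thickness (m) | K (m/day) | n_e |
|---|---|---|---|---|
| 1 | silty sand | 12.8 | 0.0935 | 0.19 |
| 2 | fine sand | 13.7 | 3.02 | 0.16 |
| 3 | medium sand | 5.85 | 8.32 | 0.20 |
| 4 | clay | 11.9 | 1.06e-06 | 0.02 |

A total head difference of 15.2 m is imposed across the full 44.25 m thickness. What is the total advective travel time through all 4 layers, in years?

12200

With flow normal to the layers, continuity requires the same specific discharge q through every layer.
Σ(b_i/K_i) = 12.8/0.0935 + 13.7/3.02 + 5.85/8.32 + 11.9/1.06e-06 = 1.123e+07 d.
q = Δh / Σ(b_i/K_i) = 15.2 / 1.123e+07 = 1.354e-06 m/day.
In each layer the seepage velocity is v_i = q/n_i, so the layer transit time is t_i = b_i·n_i / q:
  layer 1 (silty sand): t_1 = 12.8 × 0.19 / 1.354e-06 = 1.796e+06 d
  layer 2 (fine sand): t_2 = 13.7 × 0.16 / 1.354e-06 = 1.619e+06 d
  layer 3 (medium sand): t_3 = 5.85 × 0.20 / 1.354e-06 = 8.641e+05 d
  layer 4 (clay): t_4 = 11.9 × 0.02 / 1.354e-06 = 1.758e+05 d
Total t = Σ t_i = 4.455e+06 days = 12198 years.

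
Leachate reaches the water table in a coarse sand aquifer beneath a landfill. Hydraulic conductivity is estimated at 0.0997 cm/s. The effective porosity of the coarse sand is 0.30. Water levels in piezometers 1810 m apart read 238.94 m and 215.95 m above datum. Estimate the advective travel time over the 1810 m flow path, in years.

1.36

Convert K: 0.0997 cm/s × 864 = 86.14 m/day.
Hydraulic gradient i = (238.94 − 215.95) / 1810 = 22.99 / 1810 = 0.01270.
Darcy flux q = K · i = 86.14 × 0.01270 = 1.094 m/day.
Seepage velocity v = q / n_e = 1.094 / 0.30 = 3.647 m/day.
Travel time t = L / v = 1810 / 3.647 = 496.3 days = 1.359 years.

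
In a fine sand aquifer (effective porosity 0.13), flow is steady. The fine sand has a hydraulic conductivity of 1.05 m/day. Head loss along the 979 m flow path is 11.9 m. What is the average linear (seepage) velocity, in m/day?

Hydraulic gradient i = Δh / L = 11.9 / 979 = 0.01216.
Darcy flux q = K · i = 1.050 × 0.01216 = 0.01276 m/day.
Seepage velocity v = q / n_e = 0.01276 / 0.13 = 0.09818 m/day.

0.0982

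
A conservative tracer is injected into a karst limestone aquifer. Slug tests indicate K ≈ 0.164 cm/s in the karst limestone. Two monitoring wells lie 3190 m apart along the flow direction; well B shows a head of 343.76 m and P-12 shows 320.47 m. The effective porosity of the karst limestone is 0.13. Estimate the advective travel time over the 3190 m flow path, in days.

401

Convert K: 0.164 cm/s × 864 = 141.7 m/day.
Hydraulic gradient i = (343.76 − 320.47) / 3190 = 23.29 / 3190 = 0.007301.
Darcy flux q = K · i = 141.7 × 0.007301 = 1.035 m/day.
Seepage velocity v = q / n_e = 1.035 / 0.13 = 7.958 m/day.
Travel time t = L / v = 3190 / 7.958 = 400.9 days.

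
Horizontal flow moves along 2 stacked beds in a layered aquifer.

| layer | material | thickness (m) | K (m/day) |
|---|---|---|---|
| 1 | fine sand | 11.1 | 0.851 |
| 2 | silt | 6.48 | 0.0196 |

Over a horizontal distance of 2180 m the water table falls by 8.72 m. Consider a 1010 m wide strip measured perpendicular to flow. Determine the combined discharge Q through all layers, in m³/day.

Flow is parallel to layering, so each bed carries its own Darcy discharge and the transmissivities add.
Σ(K_i·b_i) = 0.851×11.1 + 0.0196×6.48 = 9.573 m²/day.
Hydraulic gradient i = Δh / L = 8.72 / 2180 = 0.004000.
Q = Σ(K_i·b_i) · W · i = 9.573 × 1010 × 0.004000 = 38.68 m³/day.

38.7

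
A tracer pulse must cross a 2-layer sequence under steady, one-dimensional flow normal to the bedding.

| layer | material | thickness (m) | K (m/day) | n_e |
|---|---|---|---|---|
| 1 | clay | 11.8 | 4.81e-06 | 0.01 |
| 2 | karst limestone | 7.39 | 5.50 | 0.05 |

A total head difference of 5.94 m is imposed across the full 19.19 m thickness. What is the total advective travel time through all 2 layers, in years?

With flow normal to the layers, continuity requires the same specific discharge q through every layer.
Σ(b_i/K_i) = 11.8/4.81e-06 + 7.39/5.50 = 2.453e+06 d.
q = Δh / Σ(b_i/K_i) = 5.94 / 2.453e+06 = 2.421e-06 m/day.
In each layer the seepage velocity is v_i = q/n_i, so the layer transit time is t_i = b_i·n_i / q:
  layer 1 (clay): t_1 = 11.8 × 0.01 / 2.421e-06 = 48734 d
  layer 2 (karst limestone): t_2 = 7.39 × 0.05 / 2.421e-06 = 1.526e+05 d
Total t = Σ t_i = 2.013e+05 days = 551.2 years.

551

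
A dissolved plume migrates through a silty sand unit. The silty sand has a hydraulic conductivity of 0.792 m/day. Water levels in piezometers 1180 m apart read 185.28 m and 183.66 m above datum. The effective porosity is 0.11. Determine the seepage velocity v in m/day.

0.00988

Hydraulic gradient i = (185.28 − 183.66) / 1180 = 1.62 / 1180 = 0.001373.
Darcy flux q = K · i = 0.7920 × 0.001373 = 0.001087 m/day.
Seepage velocity v = q / n_e = 0.001087 / 0.11 = 0.009885 m/day.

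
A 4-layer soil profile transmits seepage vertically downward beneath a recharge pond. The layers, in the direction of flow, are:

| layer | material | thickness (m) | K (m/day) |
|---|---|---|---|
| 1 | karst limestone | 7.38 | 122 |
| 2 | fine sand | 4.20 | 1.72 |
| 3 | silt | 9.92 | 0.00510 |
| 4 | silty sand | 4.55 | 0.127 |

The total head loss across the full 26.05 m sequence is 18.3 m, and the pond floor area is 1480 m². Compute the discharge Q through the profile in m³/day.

Flow is perpendicular to layering, so the layers act in series and the equivalent K is the thickness-weighted harmonic mean.
Total thickness L = 7.38 + 4.20 + 9.92 + 4.55 = 26.05 m.
Σ(b_i/K_i) = 7.38/122 + 4.20/1.72 + 9.92/0.00510 + 4.55/0.127 = 1983 d.
K_eq = L / Σ(b_i/K_i) = 26.05 / 1983 = 0.01313 m/day.
Q = K_eq · A · (Δh/L) = 0.01313 × 1480 × (18.3/26.05) = 13.66 m³/day.

13.7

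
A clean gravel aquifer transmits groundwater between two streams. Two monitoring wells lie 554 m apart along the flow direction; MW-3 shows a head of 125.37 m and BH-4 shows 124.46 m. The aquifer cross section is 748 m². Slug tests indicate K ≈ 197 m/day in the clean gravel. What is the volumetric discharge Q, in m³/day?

Hydraulic gradient i = (125.37 − 124.46) / 554 = 0.91 / 554 = 0.001643.
Darcy's law: Q = K · A · i = 197.0 × 748.0 × 0.001643 = 242.0 m³/day.

242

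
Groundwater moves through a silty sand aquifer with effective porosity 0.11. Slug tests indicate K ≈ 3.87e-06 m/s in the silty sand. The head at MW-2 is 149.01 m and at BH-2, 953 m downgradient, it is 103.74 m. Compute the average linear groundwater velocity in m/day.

0.144

Convert K: 3.87e-06 m/s × 86400 = 0.3344 m/day.
Hydraulic gradient i = (149.01 − 103.74) / 953 = 45.27 / 953 = 0.04750.
Darcy flux q = K · i = 0.3344 × 0.04750 = 0.01588 m/day.
Seepage velocity v = q / n_e = 0.01588 / 0.11 = 0.1444 m/day.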